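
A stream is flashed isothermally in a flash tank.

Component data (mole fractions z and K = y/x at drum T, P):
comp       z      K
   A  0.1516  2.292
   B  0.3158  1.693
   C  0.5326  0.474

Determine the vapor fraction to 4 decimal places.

Material balance + equilibrium reduce to Σ zᵢ(Kᵢ−1)/(1+ψ(Kᵢ−1)) = 0.
g(0) = ΣzᵢKᵢ − 1 = 0.1346 and g(1) = 1 − Σzᵢ/Kᵢ = -0.3763, so a root lies in (0, 1).
Iterate (Newton) starting at ψ = 0.5:
  ψ = 0.5000: g = -0.09859, g' = -0.4483 → ψ = 0.2801
  ψ = 0.2801: g = -0.00146, g' = -0.4455 → ψ = 0.2768
Converged at ψ = 0.2768.

ψ = 0.2768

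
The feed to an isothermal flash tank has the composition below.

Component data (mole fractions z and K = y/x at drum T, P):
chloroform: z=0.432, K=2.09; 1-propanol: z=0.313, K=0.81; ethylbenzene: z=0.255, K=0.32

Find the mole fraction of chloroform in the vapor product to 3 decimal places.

Rachford–Rice: g(V/F) = Σ zᵢ(Kᵢ−1)/(1+V/F(Kᵢ−1)) = 0.
Check two-phase: ΣzᵢKᵢ = 1.238 > 1 and Σzᵢ/Kᵢ = 1.390 > 1, so g(0) = 0.238 > 0 and g(1) = -0.390 < 0.
Newton iteration, V/F⁰ = 0.5:
  V/F = 0.500: g = -0.0237, g' = -0.500 → V/F = 0.453
  V/F = 0.453: g = -0.0003, g' = -0.490 → V/F = 0.452
Converged at V/F = 0.452.
Compositions from xᵢ = zᵢ/(1+V/F(Kᵢ−1)), yᵢ = Kᵢxᵢ:
  chloroform: x = 0.289, y = 0.605
  1-propanol: x = 0.342, y = 0.277
  ethylbenzene: x = 0.368, y = 0.118

y_chloroform = 0.605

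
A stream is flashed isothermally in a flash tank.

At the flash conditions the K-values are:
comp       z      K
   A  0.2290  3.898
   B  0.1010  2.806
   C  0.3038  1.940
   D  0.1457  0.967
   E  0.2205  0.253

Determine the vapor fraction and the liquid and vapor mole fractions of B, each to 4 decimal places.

ψ = 0.8211, x_B = 0.0407, y_B = 0.1141

Rachford–Rice: g(ψ) = Σ zᵢ(Kᵢ−1)/(1+ψ(Kᵢ−1)) = 0.
Check two-phase: ΣzᵢKᵢ = 1.9621 > 1 and Σzᵢ/Kᵢ = 1.2736 > 1, so g(0) = 0.9621 > 0 and g(1) = -0.2736 < 0.
Newton iteration, ψ⁰ = 0.34:
  ψ = 0.3400: g = 0.43804, g' = -0.9898 → ψ = 0.7826
  ψ = 0.7826: g = 0.04178, g' = -1.0389 → ψ = 0.8228
  ψ = 0.8228: g = -0.00184, g' = -1.1352 → ψ = 0.8211
Converged at ψ = 0.8211.
Compositions from xᵢ = zᵢ/(1+ψ(Kᵢ−1)), yᵢ = Kᵢxᵢ:
  A: x = 0.0678, y = 0.2641
  B: x = 0.0407, y = 0.1141
  C: x = 0.1715, y = 0.3326
  D: x = 0.1498, y = 0.1448
  E: x = 0.5704, y = 0.1443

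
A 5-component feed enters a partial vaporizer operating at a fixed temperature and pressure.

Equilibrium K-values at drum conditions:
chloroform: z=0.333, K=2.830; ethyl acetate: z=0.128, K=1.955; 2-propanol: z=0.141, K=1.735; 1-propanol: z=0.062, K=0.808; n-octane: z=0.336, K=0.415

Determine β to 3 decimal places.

β = 0.797

Material balance + equilibrium reduce to Σ zᵢ(Kᵢ−1)/(1+β(Kᵢ−1)) = 0.
Check two-phase: ΣzᵢKᵢ = 1.627 > 1 and Σzᵢ/Kᵢ = 1.151 > 1, so g(0) = 0.627 > 0 and g(1) = -0.151 < 0.
Iterate (Newton) starting at β = 0.5:
  β = 0.500: g = 0.1857, g' = -0.631 → β = 0.794
  β = 0.794: g = 0.0020, g' = -0.658 → β = 0.797
Converged at β = 0.797.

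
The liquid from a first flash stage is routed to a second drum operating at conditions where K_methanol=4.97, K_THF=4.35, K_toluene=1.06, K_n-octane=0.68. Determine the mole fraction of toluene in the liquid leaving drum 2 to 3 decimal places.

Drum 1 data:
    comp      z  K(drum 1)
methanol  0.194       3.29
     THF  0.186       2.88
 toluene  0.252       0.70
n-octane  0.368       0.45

Drum 1:
Material balance + equilibrium reduce to Σ zᵢ(Kᵢ−1)/(1+ψ₁(Kᵢ−1)) = 0.
g(0) = ΣzᵢKᵢ − 1 = 0.516 and g(1) = 1 − Σzᵢ/Kᵢ = -0.301, so a root lies in (0, 1).
Newton iteration, ψ₁⁰ = 0.5:
  ψ₁ = 0.500: g = 0.0192, g' = -0.639 → ψ₁ = 0.530
Converged at ψ₁ = 0.530.
Drum-1 compositions:
  methanol: x = 0.088, y = 0.288
  THF: x = 0.093, y = 0.268
  toluene: x = 0.300, y = 0.210
  n-octane: x = 0.520, y = 0.234
Drum-2 feed = drum-1 liquid: z₂ = (0.0876, 0.0931, 0.2997, 0.5196).
Drum 2:
Rachford–Rice: g(ψ₂) = Σ zᵢ(Kᵢ−1)/(1+ψ₂(Kᵢ−1)) = 0.
Feasibility: ΣzᵢKᵢ = 1.511, Σzᵢ/Kᵢ = 1.086 — both > 1, two phases present.
Newton–Raphson from ψ₂ = 0.65:
  ψ₂ = 0.650: g = 0.0027, g' = -0.297 → ψ₂ = 0.659
Converged at ψ₂ = 0.659.
  methanol: x = 0.024, y = 0.120
  THF: x = 0.029, y = 0.126
  toluene: x = 0.288, y = 0.306
  n-octane: x = 0.658, y = 0.448

x_toluene (drum 2) = 0.288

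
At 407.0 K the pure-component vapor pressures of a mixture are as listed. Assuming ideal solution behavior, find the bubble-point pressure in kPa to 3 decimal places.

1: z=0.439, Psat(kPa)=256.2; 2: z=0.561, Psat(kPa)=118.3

At the bubble point ψ → 0, so ΣzᵢKᵢ = 1 with Kᵢ = Pᵢˢᵃᵗ/P ⇒ P = ΣzᵢPᵢˢᵃᵗ.
P = 0.439·256.2 + 0.561·118.3 = 178.838 kPa

Pbub = 178.838 kPa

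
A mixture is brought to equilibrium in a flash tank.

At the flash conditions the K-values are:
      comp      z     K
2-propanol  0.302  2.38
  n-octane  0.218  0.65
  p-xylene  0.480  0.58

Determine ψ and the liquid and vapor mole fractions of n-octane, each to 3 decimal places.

ψ = 0.252, x_n-octane = 0.239, y_n-octane = 0.155

Newton iteration, ψ⁰ = 0.47:
  ψ = 0.470: g = -0.0897, g' = -0.381 → ψ = 0.235
  ψ = 0.235: g = 0.0080, g' = -0.464 → ψ = 0.252
Converged at ψ = 0.252.
Compositions from xᵢ = zᵢ/(1+ψ(Kᵢ−1)), yᵢ = Kᵢxᵢ:
  2-propanol: x = 0.224, y = 0.533
  n-octane: x = 0.239, y = 0.155
  p-xylene: x = 0.537, y = 0.311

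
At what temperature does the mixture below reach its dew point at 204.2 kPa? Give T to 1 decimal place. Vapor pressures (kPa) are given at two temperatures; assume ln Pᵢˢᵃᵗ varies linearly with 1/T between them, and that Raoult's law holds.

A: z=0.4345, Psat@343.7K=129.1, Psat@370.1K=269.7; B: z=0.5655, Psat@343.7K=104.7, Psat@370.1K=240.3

Dew-point temperature: Σzᵢ·P/Pᵢˢᵃᵗ(T) = 1. Interpolate ln Pᵢˢᵃᵗ = aᵢ + bᵢ/T.
  T = 343.7 K: ΣzᵢP/Pᵢˢᵃᵗ = 1.7902
  T = 370.1 K: ΣzᵢP/Pᵢˢᵃᵗ = 0.8095
  T = 356.9 K: ΣzᵢP/Pᵢˢᵃᵗ = 1.1860
  T = 363.5 K: ΣzᵢP/Pᵢˢᵃᵗ = 0.9764
  T = 360.2 K: ΣzᵢP/Pᵢˢᵃᵗ = 1.0751
  T = 361.9 K: ΣzᵢP/Pᵢˢᵃᵗ = 1.0228
Interpolating between 361.9 K and 363.5 K gives T ≈ 362.7 K.

T = 362.7 K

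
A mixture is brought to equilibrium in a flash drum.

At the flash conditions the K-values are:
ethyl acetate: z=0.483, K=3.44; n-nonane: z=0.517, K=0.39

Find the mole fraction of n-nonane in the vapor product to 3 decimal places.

y_n-nonane = 0.312

Newton iteration, V/F⁰ = 0.5:
  V/F = 0.500: g = 0.0771, g' = -0.982 → V/F = 0.579
  V/F = 0.579: g = 0.0013, g' = -0.954 → V/F = 0.580
Converged at V/F = 0.580.
Compositions from xᵢ = zᵢ/(1+V/F(Kᵢ−1)), yᵢ = Kᵢxᵢ:
  ethyl acetate: x = 0.200, y = 0.688
  n-nonane: x = 0.800, y = 0.312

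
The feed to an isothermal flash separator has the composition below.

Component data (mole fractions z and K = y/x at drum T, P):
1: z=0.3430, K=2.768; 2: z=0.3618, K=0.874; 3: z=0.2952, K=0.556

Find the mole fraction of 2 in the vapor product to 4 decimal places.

y_2 = 0.3512

Material balance + equilibrium reduce to Σ zᵢ(Kᵢ−1)/(1+ψ(Kᵢ−1)) = 0.
Check two-phase: ΣzᵢKᵢ = 1.4298 > 1 and Σzᵢ/Kᵢ = 1.0688 > 1, so g(0) = 0.4298 > 0 and g(1) = -0.0688 < 0.
Newton iteration, ψ⁰ = 0.5:
  ψ = 0.5000: g = 0.10476, g' = -0.4047 → ψ = 0.7588
  ψ = 0.7588: g = 0.01090, g' = -0.3349 → ψ = 0.7914
  ψ = 0.7914: g = 0.00006, g' = -0.3317 → ψ = 0.7916
Converged at ψ = 0.7916.
Compositions from xᵢ = zᵢ/(1+ψ(Kᵢ−1)), yᵢ = Kᵢxᵢ:
  1: x = 0.1429, y = 0.3957
  2: x = 0.4019, y = 0.3512
  3: x = 0.4552, y = 0.2531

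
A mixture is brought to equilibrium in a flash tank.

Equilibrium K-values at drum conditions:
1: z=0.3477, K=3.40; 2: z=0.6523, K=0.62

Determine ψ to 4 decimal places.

Rachford–Rice: g(ψ) = Σ zᵢ(Kᵢ−1)/(1+ψ(Kᵢ−1)) = 0.
Feasibility: ΣzᵢKᵢ = 1.5866, Σzᵢ/Kᵢ = 1.1544 — both > 1, two phases present.
Binary case is linear: z₁(K₁−1)(1+ψ(K₂−1)) + z₂(K₂−1)(1+ψ(K₁−1)) = 0
⇒ ψ = [z₁(K₁−1)+z₂(K₂−1)] / [−(K₁−1)(K₂−1)] = 0.58661/0.91200 = 0.6432

ψ = 0.6432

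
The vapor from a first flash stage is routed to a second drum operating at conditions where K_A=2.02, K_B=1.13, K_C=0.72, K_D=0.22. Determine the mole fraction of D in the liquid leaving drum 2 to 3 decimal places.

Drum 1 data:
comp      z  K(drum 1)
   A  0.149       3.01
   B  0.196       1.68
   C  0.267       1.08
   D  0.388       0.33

Drum 1:
Material balance + equilibrium reduce to Σ zᵢ(Kᵢ−1)/(1+ψ₁(Kᵢ−1)) = 0.
g(0) = ΣzᵢKᵢ − 1 = 0.194 and g(1) = 1 − Σzᵢ/Kᵢ = -0.589, so a root lies in (0, 1).
Iterate (Newton) starting at ψ₁ = 0.5:
  ψ₁ = 0.500: g = -0.1215, g' = -0.596 → ψ₁ = 0.296
  ψ₁ = 0.296: g = -0.0047, g' = -0.572 → ψ₁ = 0.288
Converged at ψ₁ = 0.288.
Drum-1 compositions:
  A: x = 0.094, y = 0.284
  B: x = 0.164, y = 0.275
  C: x = 0.261, y = 0.282
  D: x = 0.481, y = 0.159
Drum-2 feed = drum-1 vapor: z₂ = (0.2841, 0.2754, 0.2819, 0.1586).
Drum 2:
Newton iteration, ψ₂⁰ = 0.41:
  ψ₂ = 0.410: g = -0.0327, g' = -0.388 → ψ₂ = 0.326
  ψ₂ = 0.326: g = -0.0008, g' = -0.371 → ψ₂ = 0.323
Converged at ψ₂ = 0.323.
  A: x = 0.214, y = 0.432
  B: x = 0.264, y = 0.299
  C: x = 0.310, y = 0.223
  D: x = 0.212, y = 0.047

x_D (drum 2) = 0.212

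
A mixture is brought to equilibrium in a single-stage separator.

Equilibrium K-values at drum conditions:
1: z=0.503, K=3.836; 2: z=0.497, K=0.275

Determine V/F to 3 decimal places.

V/F = 0.519

Material balance + equilibrium reduce to Σ zᵢ(Kᵢ−1)/(1+V/F(Kᵢ−1)) = 0.
Feasibility: ΣzᵢKᵢ = 2.066, Σzᵢ/Kᵢ = 1.938 — both > 1, two phases present.
Binary case is linear: z₁(K₁−1)(1+V/F(K₂−1)) + z₂(K₂−1)(1+V/F(K₁−1)) = 0
⇒ V/F = [z₁(K₁−1)+z₂(K₂−1)] / [−(K₁−1)(K₂−1)] = 1.0662/2.0561 = 0.519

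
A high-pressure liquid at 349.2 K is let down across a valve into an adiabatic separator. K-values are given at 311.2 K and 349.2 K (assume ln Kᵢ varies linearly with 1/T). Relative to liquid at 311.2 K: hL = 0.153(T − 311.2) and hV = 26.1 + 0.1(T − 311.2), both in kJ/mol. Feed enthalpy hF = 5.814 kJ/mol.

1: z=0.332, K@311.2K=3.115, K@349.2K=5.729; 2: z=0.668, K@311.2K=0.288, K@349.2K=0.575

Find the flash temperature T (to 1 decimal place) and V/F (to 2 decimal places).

T = 315.4 K, V/F = 0.20

Adiabatic flash: solve Rachford–Rice at each trial T, then check hF = ψ·hV(T) + (1−ψ)·hL(T).
  T = 311.2 K: K = (3.115, 0.288), RR gives ψ = 0.150, H_out = 3.927 kJ/mol
  T = 349.2 K: K = (5.729, 0.575), RR gives ψ = 0.640, H_out = 21.227 kJ/mol
  T = 330.2 K: K = (4.299, 0.415), RR gives ψ = 0.365, H_out = 12.070 kJ/mol
  T = 320.7 K: K = (3.677, 0.348), RR gives ψ = 0.259, H_out = 8.093 kJ/mol
  T = 315.9 K: K = (3.386, 0.317), RR gives ψ = 0.206, H_out = 6.038 kJ/mol
  T = 313.5 K: K = (3.246, 0.302), RR gives ψ = 0.178, H_out = 4.976 kJ/mol
Linear interpolation between T = 313.5 (H_out = 4.976) and T = 315.9 (H_out = 6.038) on hF = 5.814 gives T ≈ 315.4 K, at which ψ = 0.20.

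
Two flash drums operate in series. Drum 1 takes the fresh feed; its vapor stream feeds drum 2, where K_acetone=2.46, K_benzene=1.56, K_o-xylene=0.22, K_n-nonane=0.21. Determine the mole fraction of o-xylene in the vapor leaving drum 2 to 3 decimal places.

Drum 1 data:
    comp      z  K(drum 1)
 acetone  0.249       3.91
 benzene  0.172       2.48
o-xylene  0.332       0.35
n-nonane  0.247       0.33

Drum 1:
Rachford–Rice: g(ψ₁) = Σ zᵢ(Kᵢ−1)/(1+ψ₁(Kᵢ−1)) = 0.
g(0) = ΣzᵢKᵢ − 1 = 0.598 and g(1) = 1 − Σzᵢ/Kᵢ = -0.830, so a root lies in (0, 1).
Newton iteration, ψ₁⁰ = 0.5:
  ψ₁ = 0.500: g = -0.1271, g' = -1.033 → ψ₁ = 0.377
  ψ₁ = 0.377: g = 0.0017, g' = -1.079 → ψ₁ = 0.379
Converged at ψ₁ = 0.379.
Drum-1 compositions:
  acetone: x = 0.118, y = 0.463
  benzene: x = 0.110, y = 0.273
  o-xylene: x = 0.440, y = 0.154
  n-nonane: x = 0.331, y = 0.109
Drum-2 feed = drum-1 vapor: z₂ = (0.4633, 0.2734, 0.1541, 0.1092).
Drum 2:
Rachford–Rice: g(ψ₂) = Σ zᵢ(Kᵢ−1)/(1+ψ₂(Kᵢ−1)) = 0.
Feasibility: ΣzᵢKᵢ = 1.623, Σzᵢ/Kᵢ = 1.584 — both > 1, two phases present.
Newton iteration, ψ₂⁰ = 0.5:
  ψ₂ = 0.500: g = 0.1709, g' = -0.820 → ψ₂ = 0.708
  ψ₂ = 0.708: g = -0.0224, g' = -1.102 → ψ₂ = 0.688
Converged at ψ₂ = 0.688.
  acetone: x = 0.231, y = 0.569
  benzene: x = 0.197, y = 0.308
  o-xylene: x = 0.332, y = 0.073
  n-nonane: x = 0.239, y = 0.050

y_o-xylene (drum 2) = 0.073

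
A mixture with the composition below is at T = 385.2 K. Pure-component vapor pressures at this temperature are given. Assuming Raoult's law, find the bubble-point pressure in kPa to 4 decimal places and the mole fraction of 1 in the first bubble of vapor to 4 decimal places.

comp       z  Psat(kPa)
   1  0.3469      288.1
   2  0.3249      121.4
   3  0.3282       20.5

Pbub = 146.1129 kPa, y_1 = 0.6840

At the bubble point ψ → 0, so ΣzᵢKᵢ = 1 with Kᵢ = Pᵢˢᵃᵗ/P ⇒ P = ΣzᵢPᵢˢᵃᵗ.
P = 0.3469·288.1 + 0.3249·121.4 + 0.3282·20.5 = 146.1129 kPa
yᵢ = zᵢPᵢˢᵃᵗ/P ⇒ y_1 = 0.3469·288.1/146.1129 = 0.6840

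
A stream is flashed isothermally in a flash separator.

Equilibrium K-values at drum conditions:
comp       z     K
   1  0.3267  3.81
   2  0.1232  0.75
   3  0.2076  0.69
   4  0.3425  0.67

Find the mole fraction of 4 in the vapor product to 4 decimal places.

y_4 = 0.3137

Rachford–Rice: g(ψ) = Σ zᵢ(Kᵢ−1)/(1+ψ(Kᵢ−1)) = 0.
g(0) = ΣzᵢKᵢ − 1 = 0.7098 and g(1) = 1 − Σzᵢ/Kᵢ = -0.0621, so a root lies in (0, 1).
Newton–Raphson from ψ = 0.5:
  ψ = 0.5000: g = 0.13500, g' = -0.5375 → ψ = 0.7512
  ψ = 0.7512: g = 0.02303, g' = -0.3781 → ψ = 0.8121
  ψ = 0.8121: g = 0.00067, g' = -0.3569 → ψ = 0.8139
Converged at ψ = 0.8139.
Compositions from xᵢ = zᵢ/(1+ψ(Kᵢ−1)), yᵢ = Kᵢxᵢ:
  1: x = 0.0994, y = 0.3787
  2: x = 0.1547, y = 0.1160
  3: x = 0.2777, y = 0.1916
  4: x = 0.4683, y = 0.3137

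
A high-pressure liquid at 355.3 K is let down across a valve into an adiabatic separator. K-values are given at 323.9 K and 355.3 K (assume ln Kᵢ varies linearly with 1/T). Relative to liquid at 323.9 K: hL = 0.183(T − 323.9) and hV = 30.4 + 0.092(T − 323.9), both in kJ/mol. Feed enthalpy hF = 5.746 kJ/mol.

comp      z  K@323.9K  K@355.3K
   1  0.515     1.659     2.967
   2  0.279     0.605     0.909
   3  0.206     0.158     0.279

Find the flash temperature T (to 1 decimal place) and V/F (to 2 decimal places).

T = 325.1 K, V/F = 0.18

Adiabatic flash: solve Rachford–Rice at each trial T, then check hF = ψ·hV(T) + (1−ψ)·hL(T).
  T = 323.9 K: K = (1.659, 0.605, 0.158), RR gives ψ = 0.134, H_out = 4.072 kJ/mol
  T = 355.3 K: K = (2.967, 0.909, 0.279), RR gives ψ = 0.817, H_out = 28.240 kJ/mol
  T = 339.6 K: K = (2.249, 0.749, 0.213), RR gives ψ = 0.569, H_out = 19.371 kJ/mol
  T = 331.8 K: K = (1.940, 0.675, 0.184), RR gives ψ = 0.397, H_out = 13.228 kJ/mol
  T = 327.9 K: K = (1.798, 0.640, 0.171), RR gives ψ = 0.283, H_out = 9.240 kJ/mol
  T = 325.9 K: K = (1.727, 0.622, 0.164), RR gives ψ = 0.214, H_out = 6.824 kJ/mol
Linear interpolation between T = 323.9 (H_out = 4.072) and T = 325.9 (H_out = 6.824) on hF = 5.746 gives T ≈ 325.1 K, at which ψ = 0.18.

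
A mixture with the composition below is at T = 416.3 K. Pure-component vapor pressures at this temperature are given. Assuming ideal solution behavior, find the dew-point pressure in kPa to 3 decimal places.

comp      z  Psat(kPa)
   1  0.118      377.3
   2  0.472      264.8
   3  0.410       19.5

At the dew point ψ → 1, so Σzᵢ/Kᵢ = 1 with Kᵢ = Pᵢˢᵃᵗ/P ⇒ 1/P = Σzᵢ/Pᵢˢᵃᵗ.
1/P = 0.118/377.3 + 0.472/264.8 + 0.410/19.5 = 0.023121 ⇒ P = 43.251 kPa

Pdew = 43.251 kPa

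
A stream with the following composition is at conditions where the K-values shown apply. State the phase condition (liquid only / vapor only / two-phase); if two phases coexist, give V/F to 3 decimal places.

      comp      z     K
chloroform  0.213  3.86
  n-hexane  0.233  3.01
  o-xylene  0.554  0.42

two-phase, V/F = 0.536

ΣzᵢKᵢ = 1.756; Σzᵢ/Kᵢ = 1.452.
Both exceed 1, so a two-phase solution exists.
Material balance + equilibrium reduce to Σ zᵢ(Kᵢ−1)/(1+ψ(Kᵢ−1)) = 0.
Newton iteration, ψ⁰ = 0.5:
  ψ = 0.500: g = 0.0317, g' = -0.899 → ψ = 0.535
  ψ = 0.535: g = 0.0003, g' = -0.882 → ψ = 0.536
Converged at ψ = 0.536.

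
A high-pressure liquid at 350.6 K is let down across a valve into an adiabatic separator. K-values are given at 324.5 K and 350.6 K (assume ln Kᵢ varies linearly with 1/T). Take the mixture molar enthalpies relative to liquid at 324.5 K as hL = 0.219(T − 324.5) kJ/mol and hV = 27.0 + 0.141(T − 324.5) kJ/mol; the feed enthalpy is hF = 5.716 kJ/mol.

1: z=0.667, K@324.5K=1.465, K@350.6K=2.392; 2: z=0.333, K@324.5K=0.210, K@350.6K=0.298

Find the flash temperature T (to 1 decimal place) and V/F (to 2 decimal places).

T = 326.1 K, V/F = 0.20

Adiabatic flash: solve Rachford–Rice at each trial T, then check hF = ψ·hV(T) + (1−ψ)·hL(T).
  T = 324.5 K: K = (1.465, 0.210), RR gives ψ = 0.128, H_out = 3.461 kJ/mol
  T = 350.6 K: K = (2.392, 0.298), RR gives ψ = 0.711, H_out = 23.463 kJ/mol
  T = 337.6 K: K = (1.892, 0.252), RR gives ψ = 0.518, H_out = 16.332 kJ/mol
  T = 331.1 K: K = (1.671, 0.231), RR gives ψ = 0.370, H_out = 11.253 kJ/mol
  T = 327.8 K: K = (1.565, 0.220), RR gives ψ = 0.266, H_out = 7.846 kJ/mol
  T = 326.1 K: K = (1.513, 0.215), RR gives ψ = 0.201, H_out = 5.741 kJ/mol
Linear interpolation between T = 324.5 (H_out = 3.461) and T = 326.1 (H_out = 5.741) on hF = 5.716 gives T ≈ 326.1 K, at which ψ = 0.20.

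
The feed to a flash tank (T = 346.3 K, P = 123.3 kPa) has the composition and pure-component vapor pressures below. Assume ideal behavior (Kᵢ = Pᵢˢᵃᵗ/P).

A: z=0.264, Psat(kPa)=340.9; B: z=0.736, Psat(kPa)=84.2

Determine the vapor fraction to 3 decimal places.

ψ = 0.415

Raoult's law: Kᵢ = Pᵢˢᵃᵗ/P = Pᵢˢᵃᵗ/123.3.
  K_A = 340.9/123.3 = 2.76480, K_B = 84.2/123.3 = 0.68289
Rachford–Rice: g(ψ) = Σ zᵢ(Kᵢ−1)/(1+ψ(Kᵢ−1)) = 0.
Feasibility: ΣzᵢKᵢ = 1.233, Σzᵢ/Kᵢ = 1.173 — both > 1, two phases present.
Binary case is linear: z₁(K₁−1)(1+ψ(K₂−1)) + z₂(K₂−1)(1+ψ(K₁−1)) = 0
⇒ ψ = [z₁(K₁−1)+z₂(K₂−1)] / [−(K₁−1)(K₂−1)] = 0.2325/0.5596 = 0.415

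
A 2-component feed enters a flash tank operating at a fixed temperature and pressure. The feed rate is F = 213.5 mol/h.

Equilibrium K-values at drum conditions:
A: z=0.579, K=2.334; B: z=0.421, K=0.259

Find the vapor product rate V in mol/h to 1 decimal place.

V = 99.4 mol/h

Rachford–Rice: g(V/F) = Σ zᵢ(Kᵢ−1)/(1+V/F(Kᵢ−1)) = 0.
g(0) = ΣzᵢKᵢ − 1 = 0.460 and g(1) = 1 − Σzᵢ/Kᵢ = -0.874, so a root lies in (0, 1).
Newton–Raphson from V/F = 0.5:
  V/F = 0.500: g = -0.0322, g' = -0.954 → V/F = 0.466
Converged at V/F = 0.466.
Then V = V/F·F = 0.4658·213.5 = 99.4 mol/h and L = F − V = 114.1 mol/h.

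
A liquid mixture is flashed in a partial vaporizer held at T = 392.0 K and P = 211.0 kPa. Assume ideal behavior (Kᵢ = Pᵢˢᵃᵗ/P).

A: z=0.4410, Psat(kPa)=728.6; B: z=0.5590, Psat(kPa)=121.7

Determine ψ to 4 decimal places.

ψ = 0.8141

Raoult's law: Kᵢ = Pᵢˢᵃᵗ/P = Pᵢˢᵃᵗ/211.0.
  K_A = 728.6/211.0 = 3.453081, K_B = 121.7/211.0 = 0.576777
Binary case is linear: z₁(K₁−1)(1+ψ(K₂−1)) + z₂(K₂−1)(1+ψ(K₁−1)) = 0
⇒ ψ = [z₁(K₁−1)+z₂(K₂−1)] / [−(K₁−1)(K₂−1)] = 0.84523/1.03820 = 0.8141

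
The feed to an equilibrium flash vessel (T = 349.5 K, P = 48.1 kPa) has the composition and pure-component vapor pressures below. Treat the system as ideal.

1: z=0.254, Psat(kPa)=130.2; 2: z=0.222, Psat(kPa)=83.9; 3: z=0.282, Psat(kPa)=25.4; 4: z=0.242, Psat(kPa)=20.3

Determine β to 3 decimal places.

Raoult's law: Kᵢ = Pᵢˢᵃᵗ/P = Pᵢˢᵃᵗ/48.1.
  K_1 = 130.2/48.1 = 2.70686, K_2 = 83.9/48.1 = 1.74428, K_3 = 25.4/48.1 = 0.52807, K_4 = 20.3/48.1 = 0.42204
Material balance + equilibrium reduce to Σ zᵢ(Kᵢ−1)/(1+β(Kᵢ−1)) = 0.
Check two-phase: ΣzᵢKᵢ = 1.326 > 1 and Σzᵢ/Kᵢ = 1.329 > 1, so g(0) = 0.326 > 0 and g(1) = -0.329 < 0.
Newton iteration, β⁰ = 0.5:
  β = 0.500: g = -0.0166, g' = -0.548 → β = 0.470
Converged at β = 0.470.

β = 0.470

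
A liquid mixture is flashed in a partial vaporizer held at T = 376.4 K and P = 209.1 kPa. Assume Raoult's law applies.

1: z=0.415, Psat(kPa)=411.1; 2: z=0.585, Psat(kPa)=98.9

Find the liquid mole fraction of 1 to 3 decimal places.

x_1 = 0.353

Raoult's law: Kᵢ = Pᵢˢᵃᵗ/P = Pᵢˢᵃᵗ/209.1.
  K_1 = 411.1/209.1 = 1.96604, K_2 = 98.9/209.1 = 0.47298
Let ψ = V/F and solve Σ zᵢ(Kᵢ−1)/(1+ψ(Kᵢ−1)) = 0.
Feasibility: ΣzᵢKᵢ = 1.093, Σzᵢ/Kᵢ = 1.448 — both > 1, two phases present.
Newton–Raphson from ψ = 0.61:
  ψ = 0.610: g = -0.2021, g' = -0.506 → ψ = 0.211
  ψ = 0.211: g = -0.0137, g' = -0.473 → ψ = 0.182
Converged at ψ = 0.182.
Compositions from xᵢ = zᵢ/(1+ψ(Kᵢ−1)), yᵢ = Kᵢxᵢ:
  1: x = 0.353, y = 0.694
  2: x = 0.647, y = 0.306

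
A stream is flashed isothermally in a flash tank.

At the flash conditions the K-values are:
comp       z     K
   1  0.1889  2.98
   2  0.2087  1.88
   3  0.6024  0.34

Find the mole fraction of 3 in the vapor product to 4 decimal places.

Material balance + equilibrium reduce to Σ zᵢ(Kᵢ−1)/(1+ψ(Kᵢ−1)) = 0.
Check two-phase: ΣzᵢKᵢ = 1.1601 > 1 and Σzᵢ/Kᵢ = 1.9462 > 1, so g(0) = 0.1601 > 0 and g(1) = -0.9462 < 0.
Newton iteration, ψ⁰ = 0.5:
  ψ = 0.5000: g = -0.27792, g' = -0.8495 → ψ = 0.1728
  ψ = 0.1728: g = -0.01071, g' = -0.8672 → ψ = 0.1605
  ψ = 0.1605: g = 0.00007, g' = -0.8788 → ψ = 0.1606
Converged at ψ = 0.1606.
Compositions from xᵢ = zᵢ/(1+ψ(Kᵢ−1)), yᵢ = Kᵢxᵢ:
  1: x = 0.1433, y = 0.4271
  2: x = 0.1829, y = 0.3438
  3: x = 0.6738, y = 0.2291

y_3 = 0.2291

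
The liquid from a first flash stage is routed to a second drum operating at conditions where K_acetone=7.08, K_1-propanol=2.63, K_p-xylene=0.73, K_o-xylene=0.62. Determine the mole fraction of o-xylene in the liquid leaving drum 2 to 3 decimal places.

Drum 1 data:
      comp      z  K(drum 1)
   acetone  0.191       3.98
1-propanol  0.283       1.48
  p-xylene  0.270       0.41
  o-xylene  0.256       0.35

Drum 1:
Iterate (Newton) starting at ψ₁ = 0.5:
  ψ₁ = 0.500: g = -0.1343, g' = -0.742 → ψ₁ = 0.319
  ψ₁ = 0.319: g = 0.0034, g' = -0.810 → ψ₁ = 0.323
Converged at ψ₁ = 0.323.
Drum-1 compositions:
  acetone: x = 0.097, y = 0.387
  1-propanol: x = 0.245, y = 0.363
  p-xylene: x = 0.334, y = 0.137
  o-xylene: x = 0.324, y = 0.113
Drum-2 feed = drum-1 liquid: z₂ = (0.0973, 0.2450, 0.3336, 0.3241).
Drum 2:
Let ψ₂ = V/F and solve Σ zᵢ(Kᵢ−1)/(1+ψ₂(Kᵢ−1)) = 0.
g(0) = ΣzᵢKᵢ − 1 = 0.778 and g(1) = 1 − Σzᵢ/Kᵢ = -0.087, so a root lies in (0, 1).
Newton iteration, ψ₂⁰ = 0.52:
  ψ₂ = 0.520: g = 0.1000, g' = -0.504 → ψ₂ = 0.718
  ψ₂ = 0.718: g = 0.0130, g' = -0.389 → ψ₂ = 0.752
Converged at ψ₂ = 0.752.
  acetone: x = 0.017, y = 0.124
  1-propanol: x = 0.110, y = 0.289
  p-xylene: x = 0.419, y = 0.306
  o-xylene: x = 0.454, y = 0.281

x_o-xylene (drum 2) = 0.454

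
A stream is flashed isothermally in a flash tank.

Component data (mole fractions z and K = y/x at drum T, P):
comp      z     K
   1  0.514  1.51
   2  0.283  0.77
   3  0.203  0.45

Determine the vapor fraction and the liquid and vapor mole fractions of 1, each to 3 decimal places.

ψ = 0.414, x_1 = 0.424, y_1 = 0.641

Newton iteration, ψ⁰ = 0.5:
  ψ = 0.500: g = -0.0187, g' = -0.221 → ψ = 0.415
  ψ = 0.415: g = -0.0004, g' = -0.212 → ψ = 0.414
Converged at ψ = 0.414.
Compositions from xᵢ = zᵢ/(1+ψ(Kᵢ−1)), yᵢ = Kᵢxᵢ:
  1: x = 0.424, y = 0.641
  2: x = 0.313, y = 0.241
  3: x = 0.263, y = 0.118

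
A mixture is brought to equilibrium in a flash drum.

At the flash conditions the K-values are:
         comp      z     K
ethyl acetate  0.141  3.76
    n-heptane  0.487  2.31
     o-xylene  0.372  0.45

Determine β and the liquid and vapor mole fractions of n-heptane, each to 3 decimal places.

β = 0.899, x_n-heptane = 0.224, y_n-heptane = 0.517

Rachford–Rice: g(β) = Σ zᵢ(Kᵢ−1)/(1+β(Kᵢ−1)) = 0.
Check two-phase: ΣzᵢKᵢ = 1.823 > 1 and Σzᵢ/Kᵢ = 1.075 > 1, so g(0) = 0.823 > 0 and g(1) = -0.075 < 0.
Iterate (Newton) starting at β = 0.5:
  β = 0.500: g = 0.2668, g' = -0.709 → β = 0.876
  β = 0.876: g = 0.0158, g' = -0.692 → β = 0.899
Converged at β = 0.899.
Compositions from xᵢ = zᵢ/(1+β(Kᵢ−1)), yᵢ = Kᵢxᵢ:
  ethyl acetate: x = 0.041, y = 0.152
  n-heptane: x = 0.224, y = 0.517
  o-xylene: x = 0.736, y = 0.331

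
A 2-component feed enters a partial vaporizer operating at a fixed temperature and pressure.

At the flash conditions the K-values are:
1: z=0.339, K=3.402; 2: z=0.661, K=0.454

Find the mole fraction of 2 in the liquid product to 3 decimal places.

x_2 = 0.815

Rachford–Rice: g(ψ) = Σ zᵢ(Kᵢ−1)/(1+ψ(Kᵢ−1)) = 0.
Check two-phase: ΣzᵢKᵢ = 1.453 > 1 and Σzᵢ/Kᵢ = 1.556 > 1, so g(0) = 0.453 > 0 and g(1) = -0.556 < 0.
Binary case is linear: z₁(K₁−1)(1+ψ(K₂−1)) + z₂(K₂−1)(1+ψ(K₁−1)) = 0
⇒ ψ = [z₁(K₁−1)+z₂(K₂−1)] / [−(K₁−1)(K₂−1)] = 0.4534/1.3115 = 0.346
Compositions from xᵢ = zᵢ/(1+ψ(Kᵢ−1)), yᵢ = Kᵢxᵢ:
  1: x = 0.185, y = 0.630
  2: x = 0.815, y = 0.370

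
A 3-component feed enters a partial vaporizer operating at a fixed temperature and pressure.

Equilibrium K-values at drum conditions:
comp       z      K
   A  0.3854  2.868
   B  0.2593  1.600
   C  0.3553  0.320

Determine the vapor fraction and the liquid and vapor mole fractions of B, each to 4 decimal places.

Let ψ = V/F and solve Σ zᵢ(Kᵢ−1)/(1+ψ(Kᵢ−1)) = 0.
Feasibility: ΣzᵢKᵢ = 1.6339, Σzᵢ/Kᵢ = 1.4068 — both > 1, two phases present.
Newton–Raphson from ψ = 0.5:
  ψ = 0.5000: g = 0.12586, g' = -0.7919 → ψ = 0.6589
  ψ = 0.6589: g = -0.00353, g' = -0.8575 → ψ = 0.6548
Converged at ψ = 0.6548.
Compositions from xᵢ = zᵢ/(1+ψ(Kᵢ−1)), yᵢ = Kᵢxᵢ:
  A: x = 0.1734, y = 0.4972
  B: x = 0.1862, y = 0.2979
  C: x = 0.6405, y = 0.2050

ψ = 0.6548, x_B = 0.1862, y_B = 0.2979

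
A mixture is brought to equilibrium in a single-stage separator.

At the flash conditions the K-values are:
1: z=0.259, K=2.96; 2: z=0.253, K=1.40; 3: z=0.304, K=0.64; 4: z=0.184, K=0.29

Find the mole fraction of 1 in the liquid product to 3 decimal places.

Let ψ = V/F and solve Σ zᵢ(Kᵢ−1)/(1+ψ(Kᵢ−1)) = 0.
Feasibility: ΣzᵢKᵢ = 1.369, Σzᵢ/Kᵢ = 1.378 — both > 1, two phases present.
Newton iteration, ψ⁰ = 0.55:
  ψ = 0.550: g = -0.0236, g' = -0.569 → ψ = 0.509
  ψ = 0.509: g = -0.0001, g' = -0.564 → ψ = 0.508
Converged at ψ = 0.508.
Compositions from xᵢ = zᵢ/(1+ψ(Kᵢ−1)), yᵢ = Kᵢxᵢ:
  1: x = 0.130, y = 0.384
  2: x = 0.210, y = 0.294
  3: x = 0.372, y = 0.238
  4: x = 0.288, y = 0.083

x_1 = 0.130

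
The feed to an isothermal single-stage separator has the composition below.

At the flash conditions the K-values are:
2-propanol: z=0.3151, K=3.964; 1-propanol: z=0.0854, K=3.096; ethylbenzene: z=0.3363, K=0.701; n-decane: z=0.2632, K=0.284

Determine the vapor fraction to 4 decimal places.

ψ = 0.5579

Let ψ = V/F and solve Σ zᵢ(Kᵢ−1)/(1+ψ(Kᵢ−1)) = 0.
Check two-phase: ΣzᵢKᵢ = 1.8239 > 1 and Σzᵢ/Kᵢ = 1.5136 > 1, so g(0) = 0.8239 > 0 and g(1) = -0.5136 < 0.
Newton–Raphson from ψ = 0.51:
  ψ = 0.5100: g = 0.04287, g' = -0.9031 → ψ = 0.5575
  ψ = 0.5575: g = 0.00036, g' = -0.8903 → ψ = 0.5579
Converged at ψ = 0.5579.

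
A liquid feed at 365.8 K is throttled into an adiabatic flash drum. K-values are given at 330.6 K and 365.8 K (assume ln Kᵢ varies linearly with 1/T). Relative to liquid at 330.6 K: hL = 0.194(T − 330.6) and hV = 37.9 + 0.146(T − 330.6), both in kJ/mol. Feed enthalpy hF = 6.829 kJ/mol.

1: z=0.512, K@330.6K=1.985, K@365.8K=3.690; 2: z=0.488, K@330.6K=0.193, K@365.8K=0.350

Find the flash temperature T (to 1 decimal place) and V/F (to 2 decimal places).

T = 332.2 K, V/F = 0.17

Adiabatic flash: solve Rachford–Rice at each trial T, then check hF = ψ·hV(T) + (1−ψ)·hL(T).
  T = 330.6 K: K = (1.985, 0.193), RR gives ψ = 0.139, H_out = 5.269 kJ/mol
  T = 365.8 K: K = (3.690, 0.350), RR gives ψ = 0.606, H_out = 28.782 kJ/mol
  T = 348.2 K: K = (2.749, 0.264), RR gives ψ = 0.417, H_out = 18.848 kJ/mol
  T = 339.4 K: K = (2.346, 0.227), RR gives ψ = 0.299, H_out = 12.928 kJ/mol
  T = 335.0 K: K = (2.160, 0.209), RR gives ψ = 0.227, H_out = 9.408 kJ/mol
  T = 332.8 K: K = (2.071, 0.201), RR gives ψ = 0.185, H_out = 7.432 kJ/mol
Linear interpolation between T = 330.6 (H_out = 5.269) and T = 332.8 (H_out = 7.432) on hF = 6.829 gives T ≈ 332.2 K, at which ψ = 0.17.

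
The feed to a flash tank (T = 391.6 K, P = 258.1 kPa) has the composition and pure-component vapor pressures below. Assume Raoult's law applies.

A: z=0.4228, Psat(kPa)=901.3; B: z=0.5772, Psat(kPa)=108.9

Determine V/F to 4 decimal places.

Raoult's law: Kᵢ = Pᵢˢᵃᵗ/P = Pᵢˢᵃᵗ/258.1.
  K_A = 901.3/258.1 = 3.492057, K_B = 108.9/258.1 = 0.421929
Rachford–Rice: g(V/F) = Σ zᵢ(Kᵢ−1)/(1+V/F(Kᵢ−1)) = 0.
Check two-phase: ΣzᵢKᵢ = 1.7200 > 1 and Σzᵢ/Kᵢ = 1.4891 > 1, so g(0) = 0.7200 > 0 and g(1) = -0.4891 < 0.
Binary case is linear: z₁(K₁−1)(1+V/F(K₂−1)) + z₂(K₂−1)(1+V/F(K₁−1)) = 0
⇒ V/F = [z₁(K₁−1)+z₂(K₂−1)] / [−(K₁−1)(K₂−1)] = 0.71998/1.44058 = 0.4998

V/F = 0.4998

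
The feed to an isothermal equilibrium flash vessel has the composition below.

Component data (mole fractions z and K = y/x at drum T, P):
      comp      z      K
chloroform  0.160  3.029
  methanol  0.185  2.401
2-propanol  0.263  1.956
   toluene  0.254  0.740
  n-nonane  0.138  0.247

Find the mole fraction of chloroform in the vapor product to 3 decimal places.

y_chloroform = 0.177

Let β = V/F and solve Σ zᵢ(Kᵢ−1)/(1+β(Kᵢ−1)) = 0.
Check two-phase: ΣzᵢKᵢ = 1.665 > 1 and Σzᵢ/Kᵢ = 1.166 > 1, so g(0) = 0.665 > 0 and g(1) = -0.166 < 0.
Newton iteration, β⁰ = 0.57:
  β = 0.570: g = 0.1978, g' = -0.618 → β = 0.890
  β = 0.890: g = -0.0339, g' = -0.974 → β = 0.855
  β = 0.855: g = -0.0017, g' = -0.881 → β = 0.853
Converged at β = 0.853.
Compositions from xᵢ = zᵢ/(1+β(Kᵢ−1)), yᵢ = Kᵢxᵢ:
  chloroform: x = 0.059, y = 0.177
  methanol: x = 0.084, y = 0.202
  2-propanol: x = 0.145, y = 0.283
  toluene: x = 0.326, y = 0.242
  n-nonane: x = 0.386, y = 0.095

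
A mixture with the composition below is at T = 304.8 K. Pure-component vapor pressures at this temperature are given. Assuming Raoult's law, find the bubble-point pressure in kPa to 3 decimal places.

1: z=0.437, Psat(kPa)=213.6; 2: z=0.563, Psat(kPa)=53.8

At the bubble point ψ → 0, so ΣzᵢKᵢ = 1 with Kᵢ = Pᵢˢᵃᵗ/P ⇒ P = ΣzᵢPᵢˢᵃᵗ.
P = 0.437·213.6 + 0.563·53.8 = 123.633 kPa

Pbub = 123.633 kPa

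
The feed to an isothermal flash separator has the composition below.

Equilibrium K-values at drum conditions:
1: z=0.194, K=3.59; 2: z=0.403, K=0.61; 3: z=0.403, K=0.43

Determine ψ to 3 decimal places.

ψ = 0.092

Iterate (Newton) starting at ψ = 0.5:
  ψ = 0.500: g = -0.2976, g' = -0.598 → ψ = 0.002
  ψ = 0.002: g = 0.1123, g' = -1.479 → ψ = 0.078
  ψ = 0.078: g = 0.0154, g' = -1.109 → ψ = 0.092
Converged at ψ = 0.092.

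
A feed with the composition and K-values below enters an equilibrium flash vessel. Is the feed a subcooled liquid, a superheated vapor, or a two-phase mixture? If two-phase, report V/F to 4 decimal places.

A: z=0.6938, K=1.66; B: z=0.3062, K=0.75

superheated vapor

ΣzᵢKᵢ = 1.3814; Σzᵢ/Kᵢ = 0.8262.
Since Σzᵢ/Kᵢ < 1 the mixture is above its dew point — single vapor phase.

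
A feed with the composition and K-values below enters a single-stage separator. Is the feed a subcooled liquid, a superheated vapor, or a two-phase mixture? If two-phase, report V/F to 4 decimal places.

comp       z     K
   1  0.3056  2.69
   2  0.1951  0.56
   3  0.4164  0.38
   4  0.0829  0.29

ΣzᵢKᵢ = 1.1136; Σzᵢ/Kᵢ = 1.8437.
Both exceed 1, so a two-phase solution exists.
Newton iteration, ψ⁰ = 0.66:
  ψ = 0.6600: g = -0.42457, g' = -0.8766 → ψ = 0.1757
  ψ = 0.1757: g = -0.05177, g' = -0.8194 → ψ = 0.1125
  ψ = 0.1125: g = 0.00216, g' = -0.8924 → ψ = 0.1149
Converged at ψ = 0.1149.

two-phase, V/F = 0.1149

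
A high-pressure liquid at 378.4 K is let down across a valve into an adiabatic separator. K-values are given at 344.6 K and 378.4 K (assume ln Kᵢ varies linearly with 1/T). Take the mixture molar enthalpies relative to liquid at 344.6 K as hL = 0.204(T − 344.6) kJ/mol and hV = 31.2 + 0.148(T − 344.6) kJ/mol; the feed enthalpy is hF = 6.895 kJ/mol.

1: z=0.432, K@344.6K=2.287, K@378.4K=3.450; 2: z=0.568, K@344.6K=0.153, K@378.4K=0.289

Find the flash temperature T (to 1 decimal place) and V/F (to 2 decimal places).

Adiabatic flash: solve Rachford–Rice at each trial T, then check hF = ψ·hV(T) + (1−ψ)·hL(T).
  T = 344.6 K: K = (2.287, 0.153), RR gives ψ = 0.069, H_out = 2.143 kJ/mol
  T = 378.4 K: K = (3.450, 0.289), RR gives ψ = 0.376, H_out = 17.908 kJ/mol
  T = 361.5 K: K = (2.836, 0.213), RR gives ψ = 0.240, H_out = 10.704 kJ/mol
  T = 353.1 K: K = (2.555, 0.182), RR gives ψ = 0.163, H_out = 6.729 kJ/mol
  T = 357.3 K: K = (2.694, 0.197), RR gives ψ = 0.203, H_out = 8.769 kJ/mol
  T = 355.2 K: K = (2.624, 0.189), RR gives ψ = 0.183, H_out = 7.764 kJ/mol
Linear interpolation between T = 353.1 (H_out = 6.729) and T = 355.2 (H_out = 7.764) on hF = 6.895 gives T ≈ 353.4 K, at which ψ = 0.17.

T = 353.4 K, V/F = 0.17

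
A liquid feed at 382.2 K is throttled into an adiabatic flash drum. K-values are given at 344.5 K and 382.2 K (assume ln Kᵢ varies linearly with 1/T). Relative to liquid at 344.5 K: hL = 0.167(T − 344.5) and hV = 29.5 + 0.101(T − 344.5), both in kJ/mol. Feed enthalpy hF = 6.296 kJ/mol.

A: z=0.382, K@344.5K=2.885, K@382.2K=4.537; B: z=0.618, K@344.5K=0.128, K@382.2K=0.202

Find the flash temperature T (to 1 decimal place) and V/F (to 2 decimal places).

T = 353.1 K, V/F = 0.17

Adiabatic flash: solve Rachford–Rice at each trial T, then check hF = ψ·hV(T) + (1−ψ)·hL(T).
  T = 344.5 K: K = (2.885, 0.128), RR gives ψ = 0.110, H_out = 3.252 kJ/mol
  T = 382.2 K: K = (4.537, 0.202), RR gives ψ = 0.304, H_out = 14.507 kJ/mol
  T = 363.4 K: K = (3.663, 0.163), RR gives ψ = 0.224, H_out = 9.491 kJ/mol
  T = 353.9 K: K = (3.259, 0.145), RR gives ψ = 0.173, H_out = 6.568 kJ/mol
  T = 349.2 K: K = (3.069, 0.136), RR gives ψ = 0.144, H_out = 4.974 kJ/mol
  T = 351.5 K: K = (3.161, 0.140), RR gives ψ = 0.158, H_out = 5.769 kJ/mol
Linear interpolation between T = 351.5 (H_out = 5.769) and T = 353.9 (H_out = 6.568) on hF = 6.296 gives T ≈ 353.1 K, at which ψ = 0.17.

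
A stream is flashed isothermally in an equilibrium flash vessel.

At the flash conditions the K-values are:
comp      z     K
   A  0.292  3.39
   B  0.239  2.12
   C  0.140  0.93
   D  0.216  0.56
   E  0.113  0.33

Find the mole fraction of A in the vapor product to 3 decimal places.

y_A = 0.315

Let ψ = V/F and solve Σ zᵢ(Kᵢ−1)/(1+ψ(Kᵢ−1)) = 0.
Check two-phase: ΣzᵢKᵢ = 1.785 > 1 and Σzᵢ/Kᵢ = 1.078 > 1, so g(0) = 0.785 > 0 and g(1) = -0.078 < 0.
Newton iteration, ψ⁰ = 0.5:
  ψ = 0.500: g = 0.2437, g' = -0.654 → ψ = 0.873
  ψ = 0.873: g = 0.0144, g' = -0.657 → ψ = 0.895
  ψ = 0.895: g = -0.0002, g' = -0.675 → ψ = 0.894
Converged at ψ = 0.894.
Compositions from xᵢ = zᵢ/(1+ψ(Kᵢ−1)), yᵢ = Kᵢxᵢ:
  A: x = 0.093, y = 0.315
  B: x = 0.119, y = 0.253
  C: x = 0.149, y = 0.139
  D: x = 0.356, y = 0.199
  E: x = 0.282, y = 0.093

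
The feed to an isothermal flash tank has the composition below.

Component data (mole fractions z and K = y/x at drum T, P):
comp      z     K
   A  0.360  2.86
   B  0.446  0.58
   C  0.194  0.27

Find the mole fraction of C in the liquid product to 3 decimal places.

Newton–Raphson from ψ = 0.69:
  ψ = 0.690: g = -0.2559, g' = -0.815 → ψ = 0.376
  ψ = 0.376: g = -0.0235, g' = -0.739 → ψ = 0.344
Converged at ψ = 0.344.
Compositions from xᵢ = zᵢ/(1+ψ(Kᵢ−1)), yᵢ = Kᵢxᵢ:
  A: x = 0.219, y = 0.628
  B: x = 0.521, y = 0.302
  C: x = 0.259, y = 0.070

x_C = 0.259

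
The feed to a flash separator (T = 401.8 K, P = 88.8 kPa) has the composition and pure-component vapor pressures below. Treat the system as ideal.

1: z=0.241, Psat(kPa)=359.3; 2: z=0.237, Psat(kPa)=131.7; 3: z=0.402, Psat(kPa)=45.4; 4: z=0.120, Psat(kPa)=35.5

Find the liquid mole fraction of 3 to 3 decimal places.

Raoult's law: Kᵢ = Pᵢˢᵃᵗ/P = Pᵢˢᵃᵗ/88.8.
  K_1 = 359.3/88.8 = 4.04617, K_2 = 131.7/88.8 = 1.48311, K_3 = 45.4/88.8 = 0.51126, K_4 = 35.5/88.8 = 0.39977
Newton iteration, V/F⁰ = 0.5:
  V/F = 0.500: g = 0.0203, g' = -0.644 → V/F = 0.531
  V/F = 0.531: g = 0.0002, g' = -0.630 → V/F = 0.532
Converged at V/F = 0.532.
Compositions from xᵢ = zᵢ/(1+V/F(Kᵢ−1)), yᵢ = Kᵢxᵢ:
  1: x = 0.092, y = 0.372
  2: x = 0.189, y = 0.280
  3: x = 0.543, y = 0.278
  4: x = 0.176, y = 0.070

x_3 = 0.543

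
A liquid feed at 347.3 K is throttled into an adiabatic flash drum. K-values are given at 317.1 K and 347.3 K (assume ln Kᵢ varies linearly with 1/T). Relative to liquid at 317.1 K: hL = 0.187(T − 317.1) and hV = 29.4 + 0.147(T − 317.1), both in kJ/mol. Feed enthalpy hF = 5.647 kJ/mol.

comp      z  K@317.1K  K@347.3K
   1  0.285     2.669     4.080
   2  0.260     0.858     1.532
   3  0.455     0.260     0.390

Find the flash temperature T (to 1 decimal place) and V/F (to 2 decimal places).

T = 320.7 K, V/F = 0.17

Adiabatic flash: solve Rachford–Rice at each trial T, then check hF = ψ·hV(T) + (1−ψ)·hL(T).
  T = 317.1 K: K = (2.669, 0.858, 0.260), RR gives ψ = 0.108, H_out = 3.161 kJ/mol
  T = 347.3 K: K = (4.080, 1.532, 0.390), RR gives ψ = 0.569, H_out = 21.688 kJ/mol
  T = 332.2 K: K = (3.332, 1.162, 0.321), RR gives ψ = 0.351, H_out = 12.929 kJ/mol
  T = 324.6 K: K = (2.988, 1.001, 0.290), RR gives ψ = 0.233, H_out = 8.184 kJ/mol
  T = 320.9 K: K = (2.828, 0.928, 0.275), RR gives ψ = 0.173, H_out = 5.758 kJ/mol
  T = 319.0 K: K = (2.748, 0.893, 0.267), RR gives ψ = 0.140, H_out = 4.474 kJ/mol
Linear interpolation between T = 319.0 (H_out = 4.474) and T = 320.9 (H_out = 5.758) on hF = 5.647 gives T ≈ 320.7 K, at which ψ = 0.17.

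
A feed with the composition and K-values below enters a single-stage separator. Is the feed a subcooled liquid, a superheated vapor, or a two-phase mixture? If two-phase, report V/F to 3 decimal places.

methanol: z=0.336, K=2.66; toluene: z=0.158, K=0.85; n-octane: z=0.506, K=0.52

ΣzᵢKᵢ = 1.291; Σzᵢ/Kᵢ = 1.285.
Both exceed 1, so a two-phase solution exists.
Rachford–Rice: g(ψ) = Σ zᵢ(Kᵢ−1)/(1+ψ(Kᵢ−1)) = 0.
Newton–Raphson from ψ = 0.5:
  ψ = 0.500: g = -0.0404, g' = -0.482 → ψ = 0.416
  ψ = 0.416: g = 0.0011, g' = -0.510 → ψ = 0.418
Converged at ψ = 0.418.

two-phase, V/F = 0.418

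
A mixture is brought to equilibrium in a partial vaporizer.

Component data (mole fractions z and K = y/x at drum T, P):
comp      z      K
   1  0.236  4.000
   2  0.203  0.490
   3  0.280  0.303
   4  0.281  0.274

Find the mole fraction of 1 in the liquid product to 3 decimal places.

Material balance + equilibrium reduce to Σ zᵢ(Kᵢ−1)/(1+ψ(Kᵢ−1)) = 0.
Feasibility: ΣzᵢKᵢ = 1.205, Σzᵢ/Kᵢ = 2.423 — both > 1, two phases present.
Newton–Raphson from ψ = 0.5:
  ψ = 0.500: g = -0.4756, g' = -1.120 → ψ = 0.076
  ψ = 0.076: g = 0.0477, g' = -1.786 → ψ = 0.102
  ψ = 0.102: g = 0.0021, g' = -1.633 → ψ = 0.104
Converged at ψ = 0.104.
Compositions from xᵢ = zᵢ/(1+ψ(Kᵢ−1)), yᵢ = Kᵢxᵢ:
  1: x = 0.180, y = 0.720
  2: x = 0.214, y = 0.105
  3: x = 0.302, y = 0.091
  4: x = 0.304, y = 0.083

x_1 = 0.180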